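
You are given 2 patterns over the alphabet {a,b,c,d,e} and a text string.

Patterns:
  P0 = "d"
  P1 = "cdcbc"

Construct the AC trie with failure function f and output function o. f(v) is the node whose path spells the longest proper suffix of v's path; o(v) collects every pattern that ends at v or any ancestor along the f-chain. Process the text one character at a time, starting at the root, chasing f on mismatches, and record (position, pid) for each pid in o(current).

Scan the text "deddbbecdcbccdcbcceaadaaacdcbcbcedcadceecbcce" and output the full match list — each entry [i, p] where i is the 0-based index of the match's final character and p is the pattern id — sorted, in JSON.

Construct AC machine:
Trie (insert patterns):
  n0 'ε': c→2 d→1
  n1 'd': ·  ←P0
  n2 'c': d→3
  n3 'cd': c→4
  n4 'cdc': b→5
  n5 'cdcb': c→6
  n6 'cdcbc': ·  ←P1

BFS fail/out derivation:
  n1('d'): parent n0 fail=0; on 'd' 0 → fail=0;  out {0}∪∅={0}
  n2('c'): parent n0 fail=0; on 'c' 0 → fail=0;  out ∅∪∅=∅
  n3('cd'): parent n2 fail=0; on 'd' 0 → fail=1;  out ∅∪{0}={0}
  n4('cdc'): parent n3 fail=1; on 'c' 1→0 → fail=2;  out ∅∪∅=∅
  n5('cdcb'): parent n4 fail=2; on 'b' 2→0 → fail=0;  out ∅∪∅=∅
  n6('cdcbc'): parent n5 fail=0; on 'c' 0 → fail=2;  out {1}∪∅={1}

Scan:
[0] read 'd'  n0⇒n1  emit P0@[0:0]
[1] read 'e'  n1⇒n0 (via fail)
[2] read 'd'  n0⇒n1  emit P0@[2:2]
[3] read 'd'  n1⇒n1 (via fail)  emit P0@[3:3]
[4] read 'b'  n1⇒n0 (via fail)
[5] read 'b'  n0⇒n0
[6] read 'e'  n0⇒n0
[7] read 'c'  n0⇒n2
[8] read 'd'  n2⇒n3  emit P0@[8:8]
[9] read 'c'  n3⇒n4
[10] read 'b'  n4⇒n5
[11] read 'c'  n5⇒n6  emit P1@[7:11]
[12] read 'c'  n6⇒n2 (via fail)
[13] read 'd'  n2⇒n3  emit P0@[13:13]
[14] read 'c'  n3⇒n4
[15] read 'b'  n4⇒n5
[16] read 'c'  n5⇒n6  emit P1@[12:16]
[17] read 'c'  n6⇒n2 (via fail)
[18] read 'e'  n2⇒n0 (via fail)
[19] read 'a'  n0⇒n0
[20] read 'a'  n0⇒n0
[21] read 'd'  n0⇒n1  emit P0@[21:21]
[22] read 'a'  n1⇒n0 (via fail)
[23] read 'a'  n0⇒n0
[24] read 'a'  n0⇒n0
[25] read 'c'  n0⇒n2
[26] read 'd'  n2⇒n3  emit P0@[26:26]
[27] read 'c'  n3⇒n4
[28] read 'b'  n4⇒n5
[29] read 'c'  n5⇒n6  emit P1@[25:29]
[30] read 'b'  n6⇒n0 (via fail)
[31] read 'c'  n0⇒n2
[32] read 'e'  n2⇒n0 (via fail)
[33] read 'd'  n0⇒n1  emit P0@[33:33]
[34] read 'c'  n1⇒n2 (via fail)
[35] read 'a'  n2⇒n0 (via fail)
[36] read 'd'  n0⇒n1  emit P0@[36:36]
[37] read 'c'  n1⇒n2 (via fail)
[38] read 'e'  n2⇒n0 (via fail)
[39] read 'e'  n0⇒n0
[40] read 'c'  n0⇒n2
[41] read 'b'  n2⇒n0 (via fail)
[42] read 'c'  n0⇒n2
[43] read 'c'  n2⇒n2 (via fail)
[44] read 'e'  n2⇒n0 (via fail)

Result: [[0,0],[2,0],[3,0],[8,0],[11,1],[13,0],[16,1],[21,0],[26,0],[29,1],[33,0],[36,0]]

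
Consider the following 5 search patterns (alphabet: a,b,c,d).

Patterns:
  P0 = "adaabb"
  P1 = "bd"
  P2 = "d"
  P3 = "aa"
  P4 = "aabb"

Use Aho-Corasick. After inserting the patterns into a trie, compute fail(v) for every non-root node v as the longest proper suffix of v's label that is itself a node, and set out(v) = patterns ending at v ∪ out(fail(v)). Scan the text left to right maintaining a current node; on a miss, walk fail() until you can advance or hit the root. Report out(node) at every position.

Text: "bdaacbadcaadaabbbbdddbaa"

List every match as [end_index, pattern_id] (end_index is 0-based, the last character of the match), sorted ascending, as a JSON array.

Build:
Trie (insert patterns):
  0='ε' goto a→1 b→7 d→9
  1='a' goto a→10 d→2
  2='ad' goto a→3
  3='ada' goto a→4
  4='adaa' goto b→5
  5='adaab' goto b→6
  6='adaabb' goto ·  ←P0
  7='b' goto d→8
  8='bd' goto ·  ←P1
  9='d' goto ·  ←P2
  10='aa' goto b→11  ←P3
  11='aab' goto b→12
  12='aabb' goto ·  ←P4

Failure links (BFS by depth):
  n1('a'): parent n0 fail=0; on 'a' 0 → fail=0;  out ∅∪∅=∅
  n7('b'): parent n0 fail=0; on 'b' 0 → fail=0;  out ∅∪∅=∅
  n9('d'): parent n0 fail=0; on 'd' 0 → fail=0;  out {2}∪∅={2}
  n2('ad'): parent n1 fail=0; on 'd' 0 → fail=9;  out ∅∪{2}={2}
  n8('bd'): parent n7 fail=0; on 'd' 0 → fail=9;  out {1}∪{2}={1,2}
  n10('aa'): parent n1 fail=0; on 'a' 0 → fail=1;  out {3}∪∅={3}
  n3('ada'): parent n2 fail=9; on 'a' 9→0 → fail=1;  out ∅∪∅=∅
  n11('aab'): parent n10 fail=1; on 'b' 1→0 → fail=7;  out ∅∪∅=∅
  n4('adaa'): parent n3 fail=1; on 'a' 1 → fail=10;  out ∅∪{3}={3}
  n12('aabb'): parent n11 fail=7; on 'b' 7→0 → fail=7;  out {4}∪∅={4}
  n5('adaab'): parent n4 fail=10; on 'b' 10 → fail=11;  out ∅∪∅=∅
  n6('adaabb'): parent n5 fail=11; on 'b' 11 → fail=12;  out {0}∪{4}={0,4}

Scan:
pos 0 'b': at 7
pos 1 'd': at 8  → match P1@[0:1],P2@[1:1]
pos 2 'a': at 1 (via fail)
pos 3 'a': at 10  → match P3@[2:3]
pos 4 'c': at 0 (via fail)
pos 5 'b': at 7
pos 6 'a': at 1 (via fail)
pos 7 'd': at 2  → match P2@[7:7]
pos 8 'c': at 0 (via fail)
pos 9 'a': at 1
pos 10 'a': at 10  → match P3@[9:10]
pos 11 'd': at 2 (via fail)  → match P2@[11:11]
pos 12 'a': at 3
pos 13 'a': at 4  → match P3@[12:13]
pos 14 'b': at 5
pos 15 'b': at 6  → match P0@[10:15],P4@[12:15]
pos 16 'b': at 7 (via fail)
pos 17 'b': at 7 (via fail)
pos 18 'd': at 8  → match P1@[17:18],P2@[18:18]
pos 19 'd': at 9 (via fail)  → match P2@[19:19]
pos 20 'd': at 9 (via fail)  → match P2@[20:20]
pos 21 'b': at 7 (via fail)
pos 22 'a': at 1 (via fail)
pos 23 'a': at 10  → match P3@[22:23]

All matches (sorted): [[1,1],[1,2],[3,3],[7,2],[10,3],[11,2],[13,3],[15,0],[15,4],[18,1],[18,2],[19,2],[20,2],[23,3]]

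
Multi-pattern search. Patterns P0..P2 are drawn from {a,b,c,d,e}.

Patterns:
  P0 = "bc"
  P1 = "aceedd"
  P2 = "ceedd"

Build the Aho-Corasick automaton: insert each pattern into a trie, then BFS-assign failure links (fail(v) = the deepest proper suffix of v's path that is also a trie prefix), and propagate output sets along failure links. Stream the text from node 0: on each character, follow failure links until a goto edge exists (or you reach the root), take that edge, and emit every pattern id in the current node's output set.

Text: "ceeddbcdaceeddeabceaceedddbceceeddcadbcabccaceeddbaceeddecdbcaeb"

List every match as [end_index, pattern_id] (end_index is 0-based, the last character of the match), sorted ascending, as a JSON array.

Build:
Trie (insert patterns):
  n0 'ε': a→3 b→1 c→9
  n1 'b': c→2
  n2 'bc': ·  ←P0
  n3 'a': c→4
  n4 'ac': e→5
  n5 'ace': e→6
  n6 'acee': d→7
  n7 'aceed': d→8
  n8 'aceedd': ·  ←P1
  n9 'c': e→10
  n10 'ce': e→11
  n11 'cee': d→12
  n12 'ceed': d→13
  n13 'ceedd': ·  ←P2

Failure links (BFS by depth):
  fail(1) 'b': from fail(0)=0 chase 'b': 0 ⇒ 0;  out=∅∪out(0)=∅
  fail(3) 'a': from fail(0)=0 chase 'a': 0 ⇒ 0;  out=∅∪out(0)=∅
  fail(9) 'c': from fail(0)=0 chase 'c': 0 ⇒ 0;  out=∅∪out(0)=∅
  fail(2) 'bc': from fail(1)=0 chase 'c': 0 ⇒ 9;  out={0}∪out(9)={0}
  fail(4) 'ac': from fail(3)=0 chase 'c': 0 ⇒ 9;  out=∅∪out(9)=∅
  fail(10) 'ce': from fail(9)=0 chase 'e': 0 ⇒ 0;  out=∅∪out(0)=∅
  fail(5) 'ace': from fail(4)=9 chase 'e': 9 ⇒ 10;  out=∅∪out(10)=∅
  fail(11) 'cee': from fail(10)=0 chase 'e': 0 ⇒ 0;  out=∅∪out(0)=∅
  fail(6) 'acee': from fail(5)=10 chase 'e': 10 ⇒ 11;  out=∅∪out(11)=∅
  fail(12) 'ceed': from fail(11)=0 chase 'd': 0 ⇒ 0;  out=∅∪out(0)=∅
  fail(7) 'aceed': from fail(6)=11 chase 'd': 11 ⇒ 12;  out=∅∪out(12)=∅
  fail(13) 'ceedd': from fail(12)=0 chase 'd': 0 ⇒ 0;  out={2}∪out(0)={2}
  fail(8) 'aceedd': from fail(7)=12 chase 'd': 12 ⇒ 13;  out={1}∪out(13)={1,2}

Scan:
pos 0 'c': at 9
pos 1 'e': at 10
pos 2 'e': at 11
pos 3 'd': at 12
pos 4 'd': at 13  ** P2@[0:4]
pos 5 'b': at 1 ·f
pos 6 'c': at 2  ** P0@[5:6]
pos 7 'd': at 0 ·f
pos 8 'a': at 3
pos 9 'c': at 4
pos 10 'e': at 5
pos 11 'e': at 6
pos 12 'd': at 7
pos 13 'd': at 8  ** P1@[8:13],P2@[9:13]
pos 14 'e': at 0 ·f
pos 15 'a': at 3
pos 16 'b': at 1 ·f
pos 17 'c': at 2  ** P0@[16:17]
pos 18 'e': at 10 ·f
pos 19 'a': at 3 ·f
pos 20 'c': at 4
pos 21 'e': at 5
pos 22 'e': at 6
pos 23 'd': at 7
pos 24 'd': at 8  ** P1@[19:24],P2@[20:24]
pos 25 'd': at 0 ·f
pos 26 'b': at 1
pos 27 'c': at 2  ** P0@[26:27]
pos 28 'e': at 10 ·f
pos 29 'c': at 9 ·f
pos 30 'e': at 10
pos 31 'e': at 11
pos 32 'd': at 12
pos 33 'd': at 13  ** P2@[29:33]
pos 34 'c': at 9 ·f
pos 35 'a': at 3 ·f
pos 36 'd': at 0 ·f
pos 37 'b': at 1
pos 38 'c': at 2  ** P0@[37:38]
pos 39 'a': at 3 ·f
pos 40 'b': at 1 ·f
pos 41 'c': at 2  ** P0@[40:41]
pos 42 'c': at 9 ·f
pos 43 'a': at 3 ·f
pos 44 'c': at 4
pos 45 'e': at 5
pos 46 'e': at 6
pos 47 'd': at 7
pos 48 'd': at 8  ** P1@[43:48],P2@[44:48]
pos 49 'b': at 1 ·f
pos 50 'a': at 3 ·f
pos 51 'c': at 4
pos 52 'e': at 5
pos 53 'e': at 6
pos 54 'd': at 7
pos 55 'd': at 8  ** P1@[50:55],P2@[51:55]
pos 56 'e': at 0 ·f
pos 57 'c': at 9
pos 58 'd': at 0 ·f
pos 59 'b': at 1
pos 60 'c': at 2  ** P0@[59:60]
pos 61 'a': at 3 ·f
pos 62 'e': at 0 ·f
pos 63 'b': at 1

Matches: [[4,2],[6,0],[13,1],[13,2],[17,0],[24,1],[24,2],[27,0],[33,2],[38,0],[41,0],[48,1],[48,2],[55,1],[55,2],[60,0]]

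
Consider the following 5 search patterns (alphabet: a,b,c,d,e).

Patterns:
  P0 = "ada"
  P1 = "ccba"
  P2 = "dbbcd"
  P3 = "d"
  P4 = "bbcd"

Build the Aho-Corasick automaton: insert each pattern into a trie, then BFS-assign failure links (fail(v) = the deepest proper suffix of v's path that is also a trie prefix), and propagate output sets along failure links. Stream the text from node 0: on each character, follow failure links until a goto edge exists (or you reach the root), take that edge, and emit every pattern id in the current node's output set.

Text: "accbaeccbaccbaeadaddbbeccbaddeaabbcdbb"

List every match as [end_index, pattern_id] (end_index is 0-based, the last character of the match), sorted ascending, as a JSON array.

Build:
Trie nodes:
  0='ε' goto a→1 b→13 c→4 d→8
  1='a' goto d→2
  2='ad' goto a→3
  3='ada' goto ·  ←P0
  4='c' goto c→5
  5='cc' goto b→6
  6='ccb' goto a→7
  7='ccba' goto ·  ←P1
  8='d' goto b→9  ←P3
  9='db' goto b→10
  10='dbb' goto c→11
  11='dbbc' goto d→12
  12='dbbcd' goto ·  ←P2
  13='b' goto b→14
  14='bb' goto c→15
  15='bbc' goto d→16
  16='bbcd' goto ·  ←P4

BFS fail/out derivation:
  fail(1) 'a': from fail(0)=0 chase 'a': 0 ⇒ 0;  out=∅∪out(0)=∅
  fail(4) 'c': from fail(0)=0 chase 'c': 0 ⇒ 0;  out=∅∪out(0)=∅
  fail(8) 'd': from fail(0)=0 chase 'd': 0 ⇒ 0;  out={3}∪out(0)={3}
  fail(13) 'b': from fail(0)=0 chase 'b': 0 ⇒ 0;  out=∅∪out(0)=∅
  fail(2) 'ad': from fail(1)=0 chase 'd': 0 ⇒ 8;  out=∅∪out(8)={3}
  fail(5) 'cc': from fail(4)=0 chase 'c': 0 ⇒ 4;  out=∅∪out(4)=∅
  fail(9) 'db': from fail(8)=0 chase 'b': 0 ⇒ 13;  out=∅∪out(13)=∅
  fail(14) 'bb': from fail(13)=0 chase 'b': 0 ⇒ 13;  out=∅∪out(13)=∅
  fail(3) 'ada': from fail(2)=8 chase 'a': 8→0 ⇒ 1;  out={0}∪out(1)={0}
  fail(6) 'ccb': from fail(5)=4 chase 'b': 4→0 ⇒ 13;  out=∅∪out(13)=∅
  fail(10) 'dbb': from fail(9)=13 chase 'b': 13 ⇒ 14;  out=∅∪out(14)=∅
  fail(15) 'bbc': from fail(14)=13 chase 'c': 13→0 ⇒ 4;  out=∅∪out(4)=∅
  fail(7) 'ccba': from fail(6)=13 chase 'a': 13→0 ⇒ 1;  out={1}∪out(1)={1}
  fail(11) 'dbbc': from fail(10)=14 chase 'c': 14 ⇒ 15;  out=∅∪out(15)=∅
  fail(16) 'bbcd': from fail(15)=4 chase 'd': 4→0 ⇒ 8;  out={4}∪out(8)={3,4}
  fail(12) 'dbbcd': from fail(11)=15 chase 'd': 15 ⇒ 16;  out={2}∪out(16)={2,3,4}

Scan:
pos 0 'a': at 1
pos 1 'c': at 4 (fail-walked)
pos 2 'c': at 5
pos 3 'b': at 6
pos 4 'a': at 7  emit P1@[1:4]
pos 5 'e': at 0 (fail-walked)
pos 6 'c': at 4
pos 7 'c': at 5
pos 8 'b': at 6
pos 9 'a': at 7  emit P1@[6:9]
pos 10 'c': at 4 (fail-walked)
pos 11 'c': at 5
pos 12 'b': at 6
pos 13 'a': at 7  emit P1@[10:13]
pos 14 'e': at 0 (fail-walked)
pos 15 'a': at 1
pos 16 'd': at 2  emit P3@[16:16]
pos 17 'a': at 3  emit P0@[15:17]
pos 18 'd': at 2 (fail-walked)  emit P3@[18:18]
pos 19 'd': at 8 (fail-walked)  emit P3@[19:19]
pos 20 'b': at 9
pos 21 'b': at 10
pos 22 'e': at 0 (fail-walked)
pos 23 'c': at 4
pos 24 'c': at 5
pos 25 'b': at 6
pos 26 'a': at 7  emit P1@[23:26]
pos 27 'd': at 2 (fail-walked)  emit P3@[27:27]
pos 28 'd': at 8 (fail-walked)  emit P3@[28:28]
pos 29 'e': at 0 (fail-walked)
pos 30 'a': at 1
pos 31 'a': at 1 (fail-walked)
pos 32 'b': at 13 (fail-walked)
pos 33 'b': at 14
pos 34 'c': at 15
pos 35 'd': at 16  emit P3@[35:35],P4@[32:35]
pos 36 'b': at 9 (fail-walked)
pos 37 'b': at 10

Matches: [[4,1],[9,1],[13,1],[16,3],[17,0],[18,3],[19,3],[26,1],[27,3],[28,3],[35,3],[35,4]]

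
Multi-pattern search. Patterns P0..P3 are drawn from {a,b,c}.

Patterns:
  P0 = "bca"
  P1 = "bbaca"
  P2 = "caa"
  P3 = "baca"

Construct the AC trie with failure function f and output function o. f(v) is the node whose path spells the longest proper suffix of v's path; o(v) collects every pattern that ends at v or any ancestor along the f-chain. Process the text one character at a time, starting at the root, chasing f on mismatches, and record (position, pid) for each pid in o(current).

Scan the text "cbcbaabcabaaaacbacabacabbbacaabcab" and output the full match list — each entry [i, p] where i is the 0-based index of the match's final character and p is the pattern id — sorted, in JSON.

Construct AC machine:
Trie nodes:
  n0 'ε': b→1 c→8
  n1 'b': a→11 b→4 c→2
  n2 'bc': a→3
  n3 'bca': ·  [P0 ends]
  n4 'bb': a→5
  n5 'bba': c→6
  n6 'bbac': a→7
  n7 'bbaca': ·  [P1 ends]
  n8 'c': a→9
  n9 'ca': a→10
  n10 'caa': ·  [P2 ends]
  n11 'ba': c→12
  n12 'bac': a→13
  n13 'baca': ·  [P3 ends]

BFS fail/out derivation:
  n1('b'): parent n0 fail=0; on 'b' 0 → fail=0;  out ∅∪∅=∅
  n8('c'): parent n0 fail=0; on 'c' 0 → fail=0;  out ∅∪∅=∅
  n2('bc'): parent n1 fail=0; on 'c' 0 → fail=8;  out ∅∪∅=∅
  n4('bb'): parent n1 fail=0; on 'b' 0 → fail=1;  out ∅∪∅=∅
  n9('ca'): parent n8 fail=0; on 'a' 0 → fail=0;  out ∅∪∅=∅
  n11('ba'): parent n1 fail=0; on 'a' 0 → fail=0;  out ∅∪∅=∅
  n3('bca'): parent n2 fail=8; on 'a' 8 → fail=9;  out {0}∪∅={0}
  n5('bba'): parent n4 fail=1; on 'a' 1 → fail=11;  out ∅∪∅=∅
  n10('caa'): parent n9 fail=0; on 'a' 0 → fail=0;  out {2}∪∅={2}
  n12('bac'): parent n11 fail=0; on 'c' 0 → fail=8;  out ∅∪∅=∅
  n6('bbac'): parent n5 fail=11; on 'c' 11 → fail=12;  out ∅∪∅=∅
  n13('baca'): parent n12 fail=8; on 'a' 8 → fail=9;  out {3}∪∅={3}
  n7('bbaca'): parent n6 fail=12; on 'a' 12 → fail=13;  out {1}∪{3}={1,3}

Run:
[0] read 'c'  n0⇒n8
[1] read 'b'  n8⇒n1 (fail-walked)
[2] read 'c'  n1⇒n2
[3] read 'b'  n2⇒n1 (fail-walked)
[4] read 'a'  n1⇒n11
[5] read 'a'  n11⇒n0 (fail-walked)
[6] read 'b'  n0⇒n1
[7] read 'c'  n1⇒n2
[8] read 'a'  n2⇒n3  ** P0@[6:8]
[9] read 'b'  n3⇒n1 (fail-walked)
[10] read 'a'  n1⇒n11
[11] read 'a'  n11⇒n0 (fail-walked)
[12] read 'a'  n0⇒n0
[13] read 'a'  n0⇒n0
[14] read 'c'  n0⇒n8
[15] read 'b'  n8⇒n1 (fail-walked)
[16] read 'a'  n1⇒n11
[17] read 'c'  n11⇒n12
[18] read 'a'  n12⇒n13  ** P3@[15:18]
[19] read 'b'  n13⇒n1 (fail-walked)
[20] read 'a'  n1⇒n11
[21] read 'c'  n11⇒n12
[22] read 'a'  n12⇒n13  ** P3@[19:22]
[23] read 'b'  n13⇒n1 (fail-walked)
[24] read 'b'  n1⇒n4
[25] read 'b'  n4⇒n4 (fail-walked)
[26] read 'a'  n4⇒n5
[27] read 'c'  n5⇒n6
[28] read 'a'  n6⇒n7  ** P1@[24:28],P3@[25:28]
[29] read 'a'  n7⇒n10 (fail-walked)  ** P2@[27:29]
[30] read 'b'  n10⇒n1 (fail-walked)
[31] read 'c'  n1⇒n2
[32] read 'a'  n2⇒n3  ** P0@[30:32]
[33] read 'b'  n3⇒n1 (fail-walked)

Matches: [[8,0],[18,3],[22,3],[28,1],[28,3],[29,2],[32,0]]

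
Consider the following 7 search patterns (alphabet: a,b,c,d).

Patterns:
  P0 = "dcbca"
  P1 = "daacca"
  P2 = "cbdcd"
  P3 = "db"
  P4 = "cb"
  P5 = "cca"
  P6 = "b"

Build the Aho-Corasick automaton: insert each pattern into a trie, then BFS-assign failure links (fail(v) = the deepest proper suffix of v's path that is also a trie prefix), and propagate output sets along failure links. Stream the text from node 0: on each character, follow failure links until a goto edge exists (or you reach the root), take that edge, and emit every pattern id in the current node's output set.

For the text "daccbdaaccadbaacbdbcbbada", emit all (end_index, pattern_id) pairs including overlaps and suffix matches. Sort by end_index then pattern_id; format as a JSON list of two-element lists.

Build:
Trie (insert patterns):
  n0 'ε': b→19 c→11 d→1
  n1 'd': a→6 b→16 c→2
  n2 'dc': b→3
  n3 'dcb': c→4
  n4 'dcbc': a→5
  n5 'dcbca': ·  [P0 ends]
  n6 'da': a→7
  n7 'daa': c→8
  n8 'daac': c→9
  n9 'daacc': a→10
  n10 'daacca': ·  [P1 ends]
  n11 'c': b→12 c→17
  n12 'cb': d→13  [P4 ends]
  n13 'cbd': c→14
  n14 'cbdc': d→15
  n15 'cbdcd': ·  [P2 ends]
  n16 'db': ·  [P3 ends]
  n17 'cc': a→18
  n18 'cca': ·  [P5 ends]
  n19 'b': ·  [P6 ends]

BFS fail/out derivation:
  fail(1) 'd': from fail(0)=0 chase 'd': 0 ⇒ 0;  out=∅∪out(0)=∅
  fail(11) 'c': from fail(0)=0 chase 'c': 0 ⇒ 0;  out=∅∪out(0)=∅
  fail(19) 'b': from fail(0)=0 chase 'b': 0 ⇒ 0;  out={6}∪out(0)={6}
  fail(2) 'dc': from fail(1)=0 chase 'c': 0 ⇒ 11;  out=∅∪out(11)=∅
  fail(6) 'da': from fail(1)=0 chase 'a': 0 ⇒ 0;  out=∅∪out(0)=∅
  fail(12) 'cb': from fail(11)=0 chase 'b': 0 ⇒ 19;  out={4}∪out(19)={4,6}
  fail(16) 'db': from fail(1)=0 chase 'b': 0 ⇒ 19;  out={3}∪out(19)={3,6}
  fail(17) 'cc': from fail(11)=0 chase 'c': 0 ⇒ 11;  out=∅∪out(11)=∅
  fail(3) 'dcb': from fail(2)=11 chase 'b': 11 ⇒ 12;  out=∅∪out(12)={4,6}
  fail(7) 'daa': from fail(6)=0 chase 'a': 0 ⇒ 0;  out=∅∪out(0)=∅
  fail(13) 'cbd': from fail(12)=19 chase 'd': 19→0 ⇒ 1;  out=∅∪out(1)=∅
  fail(18) 'cca': from fail(17)=11 chase 'a': 11→0 ⇒ 0;  out={5}∪out(0)={5}
  fail(4) 'dcbc': from fail(3)=12 chase 'c': 12→19→0 ⇒ 11;  out=∅∪out(11)=∅
  fail(8) 'daac': from fail(7)=0 chase 'c': 0 ⇒ 11;  out=∅∪out(11)=∅
  fail(14) 'cbdc': from fail(13)=1 chase 'c': 1 ⇒ 2;  out=∅∪out(2)=∅
  fail(5) 'dcbca': from fail(4)=11 chase 'a': 11→0 ⇒ 0;  out={0}∪out(0)={0}
  fail(9) 'daacc': from fail(8)=11 chase 'c': 11 ⇒ 17;  out=∅∪out(17)=∅
  fail(15) 'cbdcd': from fail(14)=2 chase 'd': 2→11→0 ⇒ 1;  out={2}∪out(1)={2}
  fail(10) 'daacca': from fail(9)=17 chase 'a': 17 ⇒ 18;  out={1}∪out(18)={1,5}

Scan:
i=0 'd': node 0→1
i=1 'a': node 1→6
i=2 'c': node 6→11 (fail-walked)
i=3 'c': node 11→17
i=4 'b': node 17→12 (fail-walked)  emit P4@[3:4],P6@[4:4]
i=5 'd': node 12→13
i=6 'a': node 13→6 (fail-walked)
i=7 'a': node 6→7
i=8 'c': node 7→8
i=9 'c': node 8→9
i=10 'a': node 9→10  emit P1@[5:10],P5@[8:10]
i=11 'd': node 10→1 (fail-walked)
i=12 'b': node 1→16  emit P3@[11:12],P6@[12:12]
i=13 'a': node 16→0 (fail-walked)
i=14 'a': node 0→0
i=15 'c': node 0→11
i=16 'b': node 11→12  emit P4@[15:16],P6@[16:16]
i=17 'd': node 12→13
i=18 'b': node 13→16 (fail-walked)  emit P3@[17:18],P6@[18:18]
i=19 'c': node 16→11 (fail-walked)
i=20 'b': node 11→12  emit P4@[19:20],P6@[20:20]
i=21 'b': node 12→19 (fail-walked)  emit P6@[21:21]
i=22 'a': node 19→0 (fail-walked)
i=23 'd': node 0→1
i=24 'a': node 1→6

All matches (sorted): [[4,4],[4,6],[10,1],[10,5],[12,3],[12,6],[16,4],[16,6],[18,3],[18,6],[20,4],[20,6],[21,6]]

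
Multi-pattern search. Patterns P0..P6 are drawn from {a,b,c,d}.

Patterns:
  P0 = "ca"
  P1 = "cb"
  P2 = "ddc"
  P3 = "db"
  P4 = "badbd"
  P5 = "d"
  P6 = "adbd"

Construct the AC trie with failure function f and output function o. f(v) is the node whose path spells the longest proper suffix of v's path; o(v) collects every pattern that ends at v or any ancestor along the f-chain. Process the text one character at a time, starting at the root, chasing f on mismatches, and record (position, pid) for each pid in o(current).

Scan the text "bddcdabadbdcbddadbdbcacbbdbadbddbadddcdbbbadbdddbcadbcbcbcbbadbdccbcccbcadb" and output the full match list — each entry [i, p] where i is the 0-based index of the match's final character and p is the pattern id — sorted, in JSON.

Construct AC machine:
Trie nodes:
  n0 'ε': a→13 b→8 c→1 d→4
  n1 'c': a→2 b→3
  n2 'ca': ·  [P0 ends]
  n3 'cb': ·  [P1 ends]
  n4 'd': b→7 d→5  [P5 ends]
  n5 'dd': c→6
  n6 'ddc': ·  [P2 ends]
  n7 'db': ·  [P3 ends]
  n8 'b': a→9
  n9 'ba': d→10
  n10 'bad': b→11
  n11 'badb': d→12
  n12 'badbd': ·  [P4 ends]
  n13 'a': d→14
  n14 'ad': b→15
  n15 'adb': d→16
  n16 'adbd': ·  [P6 ends]

BFS fail/out derivation:
  n1('c'): parent n0 fail=0; on 'c' 0 → fail=0;  out ∅∪∅=∅
  n4('d'): parent n0 fail=0; on 'd' 0 → fail=0;  out {5}∪∅={5}
  n8('b'): parent n0 fail=0; on 'b' 0 → fail=0;  out ∅∪∅=∅
  n13('a'): parent n0 fail=0; on 'a' 0 → fail=0;  out ∅∪∅=∅
  n2('ca'): parent n1 fail=0; on 'a' 0 → fail=13;  out {0}∪∅={0}
  n3('cb'): parent n1 fail=0; on 'b' 0 → fail=8;  out {1}∪∅={1}
  n5('dd'): parent n4 fail=0; on 'd' 0 → fail=4;  out ∅∪{5}={5}
  n7('db'): parent n4 fail=0; on 'b' 0 → fail=8;  out {3}∪∅={3}
  n9('ba'): parent n8 fail=0; on 'a' 0 → fail=13;  out ∅∪∅=∅
  n14('ad'): parent n13 fail=0; on 'd' 0 → fail=4;  out ∅∪{5}={5}
  n6('ddc'): parent n5 fail=4; on 'c' 4→0 → fail=1;  out {2}∪∅={2}
  n10('bad'): parent n9 fail=13; on 'd' 13 → fail=14;  out ∅∪{5}={5}
  n15('adb'): parent n14 fail=4; on 'b' 4 → fail=7;  out ∅∪{3}={3}
  n11('badb'): parent n10 fail=14; on 'b' 14 → fail=15;  out ∅∪{3}={3}
  n16('adbd'): parent n15 fail=7; on 'd' 7→8→0 → fail=4;  out {6}∪{5}={5,6}
  n12('badbd'): parent n11 fail=15; on 'd' 15 → fail=16;  out {4}∪{5,6}={4,5,6}

Text stream:
i=0 'b': node 0→8
i=1 'd': node 8→4 (via fail)  emit P5@[1:1]
i=2 'd': node 4→5  emit P5@[2:2]
i=3 'c': node 5→6  emit P2@[1:3]
i=4 'd': node 6→4 (via fail)  emit P5@[4:4]
i=5 'a': node 4→13 (via fail)
i=6 'b': node 13→8 (via fail)
i=7 'a': node 8→9
i=8 'd': node 9→10  emit P5@[8:8]
i=9 'b': node 10→11  emit P3@[8:9]
i=10 'd': node 11→12  emit P4@[6:10],P5@[10:10],P6@[7:10]
i=11 'c': node 12→1 (via fail)
i=12 'b': node 1→3  emit P1@[11:12]
i=13 'd': node 3→4 (via fail)  emit P5@[13:13]
i=14 'd': node 4→5  emit P5@[14:14]
i=15 'a': node 5→13 (via fail)
i=16 'd': node 13→14  emit P5@[16:16]
i=17 'b': node 14→15  emit P3@[16:17]
i=18 'd': node 15→16  emit P5@[18:18],P6@[15:18]
i=19 'b': node 16→7 (via fail)  emit P3@[18:19]
i=20 'c': node 7→1 (via fail)
i=21 'a': node 1→2  emit P0@[20:21]
i=22 'c': node 2→1 (via fail)
i=23 'b': node 1→3  emit P1@[22:23]
i=24 'b': node 3→8 (via fail)
i=25 'd': node 8→4 (via fail)  emit P5@[25:25]
i=26 'b': node 4→7  emit P3@[25:26]
i=27 'a': node 7→9 (via fail)
i=28 'd': node 9→10  emit P5@[28:28]
i=29 'b': node 10→11  emit P3@[28:29]
i=30 'd': node 11→12  emit P4@[26:30],P5@[30:30],P6@[27:30]
i=31 'd': node 12→5 (via fail)  emit P5@[31:31]
i=32 'b': node 5→7 (via fail)  emit P3@[31:32]
i=33 'a': node 7→9 (via fail)
i=34 'd': node 9→10  emit P5@[34:34]
i=35 'd': node 10→5 (via fail)  emit P5@[35:35]
i=36 'd': node 5→5 (via fail)  emit P5@[36:36]
i=37 'c': node 5→6  emit P2@[35:37]
i=38 'd': node 6→4 (via fail)  emit P5@[38:38]
i=39 'b': node 4→7  emit P3@[38:39]
i=40 'b': node 7→8 (via fail)
i=41 'b': node 8→8 (via fail)
i=42 'a': node 8→9
i=43 'd': node 9→10  emit P5@[43:43]
i=44 'b': node 10→11  emit P3@[43:44]
i=45 'd': node 11→12  emit P4@[41:45],P5@[45:45],P6@[42:45]
i=46 'd': node 12→5 (via fail)  emit P5@[46:46]
i=47 'd': node 5→5 (via fail)  emit P5@[47:47]
i=48 'b': node 5→7 (via fail)  emit P3@[47:48]
i=49 'c': node 7→1 (via fail)
i=50 'a': node 1→2  emit P0@[49:50]
i=51 'd': node 2→14 (via fail)  emit P5@[51:51]
i=52 'b': node 14→15  emit P3@[51:52]
i=53 'c': node 15→1 (via fail)
i=54 'b': node 1→3  emit P1@[53:54]
i=55 'c': node 3→1 (via fail)
i=56 'b': node 1→3  emit P1@[55:56]
i=57 'c': node 3→1 (via fail)
i=58 'b': node 1→3  emit P1@[57:58]
i=59 'b': node 3→8 (via fail)
i=60 'a': node 8→9
i=61 'd': node 9→10  emit P5@[61:61]
i=62 'b': node 10→11  emit P3@[61:62]
i=63 'd': node 11→12  emit P4@[59:63],P5@[63:63],P6@[60:63]
i=64 'c': node 12→1 (via fail)
i=65 'c': node 1→1 (via fail)
i=66 'b': node 1→3  emit P1@[65:66]
i=67 'c': node 3→1 (via fail)
i=68 'c': node 1→1 (via fail)
i=69 'c': node 1→1 (via fail)
i=70 'b': node 1→3  emit P1@[69:70]
i=71 'c': node 3→1 (via fail)
i=72 'a': node 1→2  emit P0@[71:72]
i=73 'd': node 2→14 (via fail)  emit P5@[73:73]
i=74 'b': node 14→15  emit P3@[73:74]

Result: [[1,5],[2,5],[3,2],[4,5],[8,5],[9,3],[10,4],[10,5],[10,6],[12,1],[13,5],[14,5],[16,5],[17,3],[18,5],[18,6],[19,3],[21,0],[23,1],[25,5],[26,3],[28,5],[29,3],[30,4],[30,5],[30,6],[31,5],[32,3],[34,5],[35,5],[36,5],[37,2],[38,5],[39,3],[43,5],[44,3],[45,4],[45,5],[45,6],[46,5],[47,5],[48,3],[50,0],[51,5],[52,3],[54,1],[56,1],[58,1],[61,5],[62,3],[63,4],[63,5],[63,6],[66,1],[70,1],[72,0],[73,5],[74,3]]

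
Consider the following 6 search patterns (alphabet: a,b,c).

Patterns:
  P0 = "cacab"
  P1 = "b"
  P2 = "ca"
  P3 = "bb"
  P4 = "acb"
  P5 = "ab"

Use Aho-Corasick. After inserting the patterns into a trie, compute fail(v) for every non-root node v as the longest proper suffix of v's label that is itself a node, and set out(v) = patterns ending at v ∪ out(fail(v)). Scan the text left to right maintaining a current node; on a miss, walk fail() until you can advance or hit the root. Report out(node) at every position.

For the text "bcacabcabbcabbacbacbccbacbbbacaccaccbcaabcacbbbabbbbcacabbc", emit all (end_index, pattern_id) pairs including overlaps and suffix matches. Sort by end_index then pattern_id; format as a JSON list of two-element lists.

Build:
Trie nodes:
  n0 'ε': a→8 b→6 c→1
  n1 'c': a→2
  n2 'ca': c→3  ←P2
  n3 'cac': a→4
  n4 'caca': b→5
  n5 'cacab': ·  ←P0
  n6 'b': b→7  ←P1
  n7 'bb': ·  ←P3
  n8 'a': b→11 c→9
  n9 'ac': b→10
  n10 'acb': ·  ←P4
  n11 'ab': ·  ←P5

Failure links (BFS by depth):
  n1('c'): parent n0 fail=0; on 'c' 0 → fail=0;  out ∅∪∅=∅
  n6('b'): parent n0 fail=0; on 'b' 0 → fail=0;  out {1}∪∅={1}
  n8('a'): parent n0 fail=0; on 'a' 0 → fail=0;  out ∅∪∅=∅
  n2('ca'): parent n1 fail=0; on 'a' 0 → fail=8;  out {2}∪∅={2}
  n7('bb'): parent n6 fail=0; on 'b' 0 → fail=6;  out {3}∪{1}={1,3}
  n9('ac'): parent n8 fail=0; on 'c' 0 → fail=1;  out ∅∪∅=∅
  n11('ab'): parent n8 fail=0; on 'b' 0 → fail=6;  out {5}∪{1}={1,5}
  n3('cac'): parent n2 fail=8; on 'c' 8 → fail=9;  out ∅∪∅=∅
  n10('acb'): parent n9 fail=1; on 'b' 1→0 → fail=6;  out {4}∪{1}={1,4}
  n4('caca'): parent n3 fail=9; on 'a' 9→1 → fail=2;  out ∅∪{2}={2}
  n5('cacab'): parent n4 fail=2; on 'b' 2→8 → fail=11;  out {0}∪{1,5}={0,1,5}

Scan:
i=0 'b': node 0→6  emit P1@[0:0]
i=1 'c': node 6→1 ·f
i=2 'a': node 1→2  emit P2@[1:2]
i=3 'c': node 2→3
i=4 'a': node 3→4  emit P2@[3:4]
i=5 'b': node 4→5  emit P0@[1:5],P1@[5:5],P5@[4:5]
i=6 'c': node 5→1 ·f
i=7 'a': node 1→2  emit P2@[6:7]
i=8 'b': node 2→11 ·f  emit P1@[8:8],P5@[7:8]
i=9 'b': node 11→7 ·f  emit P1@[9:9],P3@[8:9]
i=10 'c': node 7→1 ·f
i=11 'a': node 1→2  emit P2@[10:11]
i=12 'b': node 2→11 ·f  emit P1@[12:12],P5@[11:12]
i=13 'b': node 11→7 ·f  emit P1@[13:13],P3@[12:13]
i=14 'a': node 7→8 ·f
i=15 'c': node 8→9
i=16 'b': node 9→10  emit P1@[16:16],P4@[14:16]
i=17 'a': node 10→8 ·f
i=18 'c': node 8→9
i=19 'b': node 9→10  emit P1@[19:19],P4@[17:19]
i=20 'c': node 10→1 ·f
i=21 'c': node 1→1 ·f
i=22 'b': node 1→6 ·f  emit P1@[22:22]
i=23 'a': node 6→8 ·f
i=24 'c': node 8→9
i=25 'b': node 9→10  emit P1@[25:25],P4@[23:25]
i=26 'b': node 10→7 ·f  emit P1@[26:26],P3@[25:26]
i=27 'b': node 7→7 ·f  emit P1@[27:27],P3@[26:27]
i=28 'a': node 7→8 ·f
i=29 'c': node 8→9
i=30 'a': node 9→2 ·f  emit P2@[29:30]
i=31 'c': node 2→3
i=32 'c': node 3→1 ·f
i=33 'a': node 1→2  emit P2@[32:33]
i=34 'c': node 2→3
i=35 'c': node 3→1 ·f
i=36 'b': node 1→6 ·f  emit P1@[36:36]
i=37 'c': node 6→1 ·f
i=38 'a': node 1→2  emit P2@[37:38]
i=39 'a': node 2→8 ·f
i=40 'b': node 8→11  emit P1@[40:40],P5@[39:40]
i=41 'c': node 11→1 ·f
i=42 'a': node 1→2  emit P2@[41:42]
i=43 'c': node 2→3
i=44 'b': node 3→10 ·f  emit P1@[44:44],P4@[42:44]
i=45 'b': node 10→7 ·f  emit P1@[45:45],P3@[44:45]
i=46 'b': node 7→7 ·f  emit P1@[46:46],P3@[45:46]
i=47 'a': node 7→8 ·f
i=48 'b': node 8→11  emit P1@[48:48],P5@[47:48]
i=49 'b': node 11→7 ·f  emit P1@[49:49],P3@[48:49]
i=50 'b': node 7→7 ·f  emit P1@[50:50],P3@[49:50]
i=51 'b': node 7→7 ·f  emit P1@[51:51],P3@[50:51]
i=52 'c': node 7→1 ·f
i=53 'a': node 1→2  emit P2@[52:53]
i=54 'c': node 2→3
i=55 'a': node 3→4  emit P2@[54:55]
i=56 'b': node 4→5  emit P0@[52:56],P1@[56:56],P5@[55:56]
i=57 'b': node 5→7 ·f  emit P1@[57:57],P3@[56:57]
i=58 'c': node 7→1 ·f

All matches (sorted): [[0,1],[2,2],[4,2],[5,0],[5,1],[5,5],[7,2],[8,1],[8,5],[9,1],[9,3],[11,2],[12,1],[12,5],[13,1],[13,3],[16,1],[16,4],[19,1],[19,4],[22,1],[25,1],[25,4],[26,1],[26,3],[27,1],[27,3],[30,2],[33,2],[36,1],[38,2],[40,1],[40,5],[42,2],[44,1],[44,4],[45,1],[45,3],[46,1],[46,3],[48,1],[48,5],[49,1],[49,3],[50,1],[50,3],[51,1],[51,3],[53,2],[55,2],[56,0],[56,1],[56,5],[57,1],[57,3]]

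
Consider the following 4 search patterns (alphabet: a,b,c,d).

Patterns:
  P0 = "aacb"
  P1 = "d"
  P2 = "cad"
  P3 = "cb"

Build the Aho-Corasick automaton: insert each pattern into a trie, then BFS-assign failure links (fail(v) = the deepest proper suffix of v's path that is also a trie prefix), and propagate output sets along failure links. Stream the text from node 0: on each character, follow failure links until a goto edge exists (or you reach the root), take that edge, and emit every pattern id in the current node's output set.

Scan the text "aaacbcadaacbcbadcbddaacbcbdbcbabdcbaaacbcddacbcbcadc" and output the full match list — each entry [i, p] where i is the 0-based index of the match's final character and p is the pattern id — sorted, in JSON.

Build automaton:
Trie (insert patterns):
  n0 'ε': a→1 c→6 d→5
  n1 'a': a→2
  n2 'aa': c→3
  n3 'aac': b→4
  n4 'aacb': ·  ←P0
  n5 'd': ·  ←P1
  n6 'c': a→7 b→9
  n7 'ca': d→8
  n8 'cad': ·  ←P2
  n9 'cb': ·  ←P3

Failure links (BFS by depth):
  n1('a'): parent n0 fail=0; on 'a' 0 → fail=0;  out ∅∪∅=∅
  n5('d'): parent n0 fail=0; on 'd' 0 → fail=0;  out {1}∪∅={1}
  n6('c'): parent n0 fail=0; on 'c' 0 → fail=0;  out ∅∪∅=∅
  n2('aa'): parent n1 fail=0; on 'a' 0 → fail=1;  out ∅∪∅=∅
  n7('ca'): parent n6 fail=0; on 'a' 0 → fail=1;  out ∅∪∅=∅
  n9('cb'): parent n6 fail=0; on 'b' 0 → fail=0;  out {3}∪∅={3}
  n3('aac'): parent n2 fail=1; on 'c' 1→0 → fail=6;  out ∅∪∅=∅
  n8('cad'): parent n7 fail=1; on 'd' 1→0 → fail=5;  out {2}∪{1}={1,2}
  n4('aacb'): parent n3 fail=6; on 'b' 6 → fail=9;  out {0}∪{3}={0,3}

Scan:
pos 0 'a': at 1
pos 1 'a': at 2
pos 2 'a': at 2 (fail-walked)
pos 3 'c': at 3
pos 4 'b': at 4  emit P0@[1:4],P3@[3:4]
pos 5 'c': at 6 (fail-walked)
pos 6 'a': at 7
pos 7 'd': at 8  emit P1@[7:7],P2@[5:7]
pos 8 'a': at 1 (fail-walked)
pos 9 'a': at 2
pos 10 'c': at 3
pos 11 'b': at 4  emit P0@[8:11],P3@[10:11]
pos 12 'c': at 6 (fail-walked)
pos 13 'b': at 9  emit P3@[12:13]
pos 14 'a': at 1 (fail-walked)
pos 15 'd': at 5 (fail-walked)  emit P1@[15:15]
pos 16 'c': at 6 (fail-walked)
pos 17 'b': at 9  emit P3@[16:17]
pos 18 'd': at 5 (fail-walked)  emit P1@[18:18]
pos 19 'd': at 5 (fail-walked)  emit P1@[19:19]
pos 20 'a': at 1 (fail-walked)
pos 21 'a': at 2
pos 22 'c': at 3
pos 23 'b': at 4  emit P0@[20:23],P3@[22:23]
pos 24 'c': at 6 (fail-walked)
pos 25 'b': at 9  emit P3@[24:25]
pos 26 'd': at 5 (fail-walked)  emit P1@[26:26]
pos 27 'b': at 0 (fail-walked)
pos 28 'c': at 6
pos 29 'b': at 9  emit P3@[28:29]
pos 30 'a': at 1 (fail-walked)
pos 31 'b': at 0 (fail-walked)
pos 32 'd': at 5  emit P1@[32:32]
pos 33 'c': at 6 (fail-walked)
pos 34 'b': at 9  emit P3@[33:34]
pos 35 'a': at 1 (fail-walked)
pos 36 'a': at 2
pos 37 'a': at 2 (fail-walked)
pos 38 'c': at 3
pos 39 'b': at 4  emit P0@[36:39],P3@[38:39]
pos 40 'c': at 6 (fail-walked)
pos 41 'd': at 5 (fail-walked)  emit P1@[41:41]
pos 42 'd': at 5 (fail-walked)  emit P1@[42:42]
pos 43 'a': at 1 (fail-walked)
pos 44 'c': at 6 (fail-walked)
pos 45 'b': at 9  emit P3@[44:45]
pos 46 'c': at 6 (fail-walked)
pos 47 'b': at 9  emit P3@[46:47]
pos 48 'c': at 6 (fail-walked)
pos 49 'a': at 7
pos 50 'd': at 8  emit P1@[50:50],P2@[48:50]
pos 51 'c': at 6 (fail-walked)

All matches (sorted): [[4,0],[4,3],[7,1],[7,2],[11,0],[11,3],[13,3],[15,1],[17,3],[18,1],[19,1],[23,0],[23,3],[25,3],[26,1],[29,3],[32,1],[34,3],[39,0],[39,3],[41,1],[42,1],[45,3],[47,3],[50,1],[50,2]]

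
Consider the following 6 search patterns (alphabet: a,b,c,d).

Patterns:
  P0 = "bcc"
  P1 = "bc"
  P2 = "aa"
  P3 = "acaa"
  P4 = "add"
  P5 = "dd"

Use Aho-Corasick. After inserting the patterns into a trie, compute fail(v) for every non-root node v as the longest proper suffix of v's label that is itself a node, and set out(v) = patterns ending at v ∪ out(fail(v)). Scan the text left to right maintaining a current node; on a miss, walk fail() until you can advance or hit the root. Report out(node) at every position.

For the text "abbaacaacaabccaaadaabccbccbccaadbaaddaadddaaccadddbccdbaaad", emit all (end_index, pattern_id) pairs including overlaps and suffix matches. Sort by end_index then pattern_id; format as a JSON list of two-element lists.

Build:
Trie (insert patterns):
  n0 'ε': a→4 b→1 d→11
  n1 'b': c→2
  n2 'bc': c→3  [P1 ends]
  n3 'bcc': ·  [P0 ends]
  n4 'a': a→5 c→6 d→9
  n5 'aa': ·  [P2 ends]
  n6 'ac': a→7
  n7 'aca': a→8
  n8 'acaa': ·  [P3 ends]
  n9 'ad': d→10
  n10 'add': ·  [P4 ends]
  n11 'd': d→12
  n12 'dd': ·  [P5 ends]

Failure links (BFS by depth):
  fail(1) 'b': from fail(0)=0 chase 'b': 0 ⇒ 0;  out=∅∪out(0)=∅
  fail(4) 'a': from fail(0)=0 chase 'a': 0 ⇒ 0;  out=∅∪out(0)=∅
  fail(11) 'd': from fail(0)=0 chase 'd': 0 ⇒ 0;  out=∅∪out(0)=∅
  fail(2) 'bc': from fail(1)=0 chase 'c': 0 ⇒ 0;  out={1}∪out(0)={1}
  fail(5) 'aa': from fail(4)=0 chase 'a': 0 ⇒ 4;  out={2}∪out(4)={2}
  fail(6) 'ac': from fail(4)=0 chase 'c': 0 ⇒ 0;  out=∅∪out(0)=∅
  fail(9) 'ad': from fail(4)=0 chase 'd': 0 ⇒ 11;  out=∅∪out(11)=∅
  fail(12) 'dd': from fail(11)=0 chase 'd': 0 ⇒ 11;  out={5}∪out(11)={5}
  fail(3) 'bcc': from fail(2)=0 chase 'c': 0 ⇒ 0;  out={0}∪out(0)={0}
  fail(7) 'aca': from fail(6)=0 chase 'a': 0 ⇒ 4;  out=∅∪out(4)=∅
  fail(10) 'add': from fail(9)=11 chase 'd': 11 ⇒ 12;  out={4}∪out(12)={4,5}
  fail(8) 'acaa': from fail(7)=4 chase 'a': 4 ⇒ 5;  out={3}∪out(5)={2,3}

Text stream:
i=0 'a': node 0→4
i=1 'b': node 4→1 (via fail)
i=2 'b': node 1→1 (via fail)
i=3 'a': node 1→4 (via fail)
i=4 'a': node 4→5  emit P2@[3:4]
i=5 'c': node 5→6 (via fail)
i=6 'a': node 6→7
i=7 'a': node 7→8  emit P2@[6:7],P3@[4:7]
i=8 'c': node 8→6 (via fail)
i=9 'a': node 6→7
i=10 'a': node 7→8  emit P2@[9:10],P3@[7:10]
i=11 'b': node 8→1 (via fail)
i=12 'c': node 1→2  emit P1@[11:12]
i=13 'c': node 2→3  emit P0@[11:13]
i=14 'a': node 3→4 (via fail)
i=15 'a': node 4→5  emit P2@[14:15]
i=16 'a': node 5→5 (via fail)  emit P2@[15:16]
i=17 'd': node 5→9 (via fail)
i=18 'a': node 9→4 (via fail)
i=19 'a': node 4→5  emit P2@[18:19]
i=20 'b': node 5→1 (via fail)
i=21 'c': node 1→2  emit P1@[20:21]
i=22 'c': node 2→3  emit P0@[20:22]
i=23 'b': node 3→1 (via fail)
i=24 'c': node 1→2  emit P1@[23:24]
i=25 'c': node 2→3  emit P0@[23:25]
i=26 'b': node 3→1 (via fail)
i=27 'c': node 1→2  emit P1@[26:27]
i=28 'c': node 2→3  emit P0@[26:28]
i=29 'a': node 3→4 (via fail)
i=30 'a': node 4→5  emit P2@[29:30]
i=31 'd': node 5→9 (via fail)
i=32 'b': node 9→1 (via fail)
i=33 'a': node 1→4 (via fail)
i=34 'a': node 4→5  emit P2@[33:34]
i=35 'd': node 5→9 (via fail)
i=36 'd': node 9→10  emit P4@[34:36],P5@[35:36]
i=37 'a': node 10→4 (via fail)
i=38 'a': node 4→5  emit P2@[37:38]
i=39 'd': node 5→9 (via fail)
i=40 'd': node 9→10  emit P4@[38:40],P5@[39:40]
i=41 'd': node 10→12 (via fail)  emit P5@[40:41]
i=42 'a': node 12→4 (via fail)
i=43 'a': node 4→5  emit P2@[42:43]
i=44 'c': node 5→6 (via fail)
i=45 'c': node 6→0 (via fail)
i=46 'a': node 0→4
i=47 'd': node 4→9
i=48 'd': node 9→10  emit P4@[46:48],P5@[47:48]
i=49 'd': node 10→12 (via fail)  emit P5@[48:49]
i=50 'b': node 12→1 (via fail)
i=51 'c': node 1→2  emit P1@[50:51]
i=52 'c': node 2→3  emit P0@[50:52]
i=53 'd': node 3→11 (via fail)
i=54 'b': node 11→1 (via fail)
i=55 'a': node 1→4 (via fail)
i=56 'a': node 4→5  emit P2@[55:56]
i=57 'a': node 5→5 (via fail)  emit P2@[56:57]
i=58 'd': node 5→9 (via fail)

All matches (sorted): [[4,2],[7,2],[7,3],[10,2],[10,3],[12,1],[13,0],[15,2],[16,2],[19,2],[21,1],[22,0],[24,1],[25,0],[27,1],[28,0],[30,2],[34,2],[36,4],[36,5],[38,2],[40,4],[40,5],[41,5],[43,2],[48,4],[48,5],[49,5],[51,1],[52,0],[56,2],[57,2]]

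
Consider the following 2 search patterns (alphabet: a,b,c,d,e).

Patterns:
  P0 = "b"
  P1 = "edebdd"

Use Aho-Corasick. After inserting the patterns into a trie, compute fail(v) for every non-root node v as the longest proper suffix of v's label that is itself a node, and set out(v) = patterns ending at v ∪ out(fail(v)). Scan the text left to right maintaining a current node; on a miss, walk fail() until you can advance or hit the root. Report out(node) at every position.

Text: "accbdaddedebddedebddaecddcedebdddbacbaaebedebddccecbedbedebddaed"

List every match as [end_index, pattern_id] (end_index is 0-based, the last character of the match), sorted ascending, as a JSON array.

Build:
Trie (insert patterns):
  0='ε' goto b→1 e→2
  1='b' goto ·  ←P0
  2='e' goto d→3
  3='ed' goto e→4
  4='ede' goto b→5
  5='edeb' goto d→6
  6='edebd' goto d→7
  7='edebdd' goto ·  ←P1

Failure links (BFS by depth):
  fail(1) 'b': from fail(0)=0 chase 'b': 0 ⇒ 0;  out={0}∪out(0)={0}
  fail(2) 'e': from fail(0)=0 chase 'e': 0 ⇒ 0;  out=∅∪out(0)=∅
  fail(3) 'ed': from fail(2)=0 chase 'd': 0 ⇒ 0;  out=∅∪out(0)=∅
  fail(4) 'ede': from fail(3)=0 chase 'e': 0 ⇒ 2;  out=∅∪out(2)=∅
  fail(5) 'edeb': from fail(4)=2 chase 'b': 2→0 ⇒ 1;  out=∅∪out(1)={0}
  fail(6) 'edebd': from fail(5)=1 chase 'd': 1→0 ⇒ 0;  out=∅∪out(0)=∅
  fail(7) 'edebdd': from fail(6)=0 chase 'd': 0 ⇒ 0;  out={1}∪out(0)={1}

Text stream:
pos 0 'a': at 0
pos 1 'c': at 0
pos 2 'c': at 0
pos 3 'b': at 1  ** P0@[3:3]
pos 4 'd': at 0 (fail-walked)
pos 5 'a': at 0
pos 6 'd': at 0
pos 7 'd': at 0
pos 8 'e': at 2
pos 9 'd': at 3
pos 10 'e': at 4
pos 11 'b': at 5  ** P0@[11:11]
pos 12 'd': at 6
pos 13 'd': at 7  ** P1@[8:13]
pos 14 'e': at 2 (fail-walked)
pos 15 'd': at 3
pos 16 'e': at 4
pos 17 'b': at 5  ** P0@[17:17]
pos 18 'd': at 6
pos 19 'd': at 7  ** P1@[14:19]
pos 20 'a': at 0 (fail-walked)
pos 21 'e': at 2
pos 22 'c': at 0 (fail-walked)
pos 23 'd': at 0
pos 24 'd': at 0
pos 25 'c': at 0
pos 26 'e': at 2
pos 27 'd': at 3
pos 28 'e': at 4
pos 29 'b': at 5  ** P0@[29:29]
pos 30 'd': at 6
pos 31 'd': at 7  ** P1@[26:31]
pos 32 'd': at 0 (fail-walked)
pos 33 'b': at 1  ** P0@[33:33]
pos 34 'a': at 0 (fail-walked)
pos 35 'c': at 0
pos 36 'b': at 1  ** P0@[36:36]
pos 37 'a': at 0 (fail-walked)
pos 38 'a': at 0
pos 39 'e': at 2
pos 40 'b': at 1 (fail-walked)  ** P0@[40:40]
pos 41 'e': at 2 (fail-walked)
pos 42 'd': at 3
pos 43 'e': at 4
pos 44 'b': at 5  ** P0@[44:44]
pos 45 'd': at 6
pos 46 'd': at 7  ** P1@[41:46]
pos 47 'c': at 0 (fail-walked)
pos 48 'c': at 0
pos 49 'e': at 2
pos 50 'c': at 0 (fail-walked)
pos 51 'b': at 1  ** P0@[51:51]
pos 52 'e': at 2 (fail-walked)
pos 53 'd': at 3
pos 54 'b': at 1 (fail-walked)  ** P0@[54:54]
pos 55 'e': at 2 (fail-walked)
pos 56 'd': at 3
pos 57 'e': at 4
pos 58 'b': at 5  ** P0@[58:58]
pos 59 'd': at 6
pos 60 'd': at 7  ** P1@[55:60]
pos 61 'a': at 0 (fail-walked)
pos 62 'e': at 2
pos 63 'd': at 3

All matches (sorted): [[3,0],[11,0],[13,1],[17,0],[19,1],[29,0],[31,1],[33,0],[36,0],[40,0],[44,0],[46,1],[51,0],[54,0],[58,0],[60,1]]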